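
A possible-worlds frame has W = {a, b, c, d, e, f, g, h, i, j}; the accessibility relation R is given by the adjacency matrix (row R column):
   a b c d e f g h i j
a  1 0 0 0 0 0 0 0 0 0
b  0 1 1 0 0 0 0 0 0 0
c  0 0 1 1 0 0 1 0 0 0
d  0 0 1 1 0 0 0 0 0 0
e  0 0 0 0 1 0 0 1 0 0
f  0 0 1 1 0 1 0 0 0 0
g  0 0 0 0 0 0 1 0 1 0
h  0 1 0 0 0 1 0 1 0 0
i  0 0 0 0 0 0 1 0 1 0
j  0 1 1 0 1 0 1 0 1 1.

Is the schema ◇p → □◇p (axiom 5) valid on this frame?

No

Axiom 5 corresponds to the accessibility relation being Euclidean.
Euclidean: no — c R d and c R g, but not d R g.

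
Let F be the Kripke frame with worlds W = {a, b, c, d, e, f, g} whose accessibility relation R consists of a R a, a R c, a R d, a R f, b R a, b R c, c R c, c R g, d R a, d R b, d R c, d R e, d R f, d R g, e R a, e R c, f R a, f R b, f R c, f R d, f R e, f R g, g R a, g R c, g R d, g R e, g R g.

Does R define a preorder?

No

Reflexive: no — b is not related to itself.
Transitive: no — a R c and c R g, but not a R g.
So R is not a preorder.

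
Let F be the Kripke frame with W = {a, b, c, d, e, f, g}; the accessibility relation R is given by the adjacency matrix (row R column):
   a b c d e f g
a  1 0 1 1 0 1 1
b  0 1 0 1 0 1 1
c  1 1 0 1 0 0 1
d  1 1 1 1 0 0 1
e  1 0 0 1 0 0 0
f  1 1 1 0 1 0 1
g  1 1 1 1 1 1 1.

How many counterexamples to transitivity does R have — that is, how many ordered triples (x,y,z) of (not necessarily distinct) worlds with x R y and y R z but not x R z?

39

Enumerating: (a,c,b), (a,d,b), (a,f,b), (a,f,e), (a,g,b), (a,g,e), (b,d,a), (b,d,c), (b,f,a), (b,f,c), (b,f,e), (b,g,a), … and 27 more.
Total: 39.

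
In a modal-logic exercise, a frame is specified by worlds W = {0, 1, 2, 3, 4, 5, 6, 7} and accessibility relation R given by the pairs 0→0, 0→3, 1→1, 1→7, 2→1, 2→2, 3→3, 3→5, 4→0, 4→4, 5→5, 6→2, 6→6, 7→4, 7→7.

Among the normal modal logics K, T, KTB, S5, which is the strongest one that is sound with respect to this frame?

T

Reflexive (axiom T): yes — every world is R-related to itself.
Symmetric (axiom B): no — 0 R 3 but not 3 R 0.
Euclidean (axiom 5): no — 0 R 3 and 0 R 0, but not 3 R 0.
So F validates K, T; KTB would additionally require R to be symmetric. The strongest is T.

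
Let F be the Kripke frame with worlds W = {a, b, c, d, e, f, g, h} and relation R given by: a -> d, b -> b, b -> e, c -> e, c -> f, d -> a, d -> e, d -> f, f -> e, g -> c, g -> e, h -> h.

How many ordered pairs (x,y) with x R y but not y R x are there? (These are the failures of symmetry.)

8

Enumerating: (b,e), (c,e), (c,f), (d,e), (d,f), (f,e), (g,c), (g,e).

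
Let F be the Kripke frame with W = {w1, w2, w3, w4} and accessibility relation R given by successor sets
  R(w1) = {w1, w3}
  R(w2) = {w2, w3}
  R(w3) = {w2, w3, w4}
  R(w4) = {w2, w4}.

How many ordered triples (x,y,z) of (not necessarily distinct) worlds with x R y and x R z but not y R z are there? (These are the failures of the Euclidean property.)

4

Enumerating: (w1,w3,w1), (w3,w2,w4), (w3,w4,w3), (w4,w2,w4).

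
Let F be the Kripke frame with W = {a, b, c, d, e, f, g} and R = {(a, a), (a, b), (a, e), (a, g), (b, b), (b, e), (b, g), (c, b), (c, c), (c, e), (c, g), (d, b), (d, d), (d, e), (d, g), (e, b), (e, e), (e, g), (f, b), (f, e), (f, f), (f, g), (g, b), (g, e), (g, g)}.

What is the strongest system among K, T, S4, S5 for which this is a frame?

Reflexive (axiom T): yes — every world is R-related to itself.
Transitive (axiom 4): yes — every two-step R-path is closed by a direct edge.
Euclidean (axiom 5): no — a R b and a R a, but not b R a.
So F validates K, T, S4; S5 would additionally require R to be Euclidean. The strongest is S4.

S4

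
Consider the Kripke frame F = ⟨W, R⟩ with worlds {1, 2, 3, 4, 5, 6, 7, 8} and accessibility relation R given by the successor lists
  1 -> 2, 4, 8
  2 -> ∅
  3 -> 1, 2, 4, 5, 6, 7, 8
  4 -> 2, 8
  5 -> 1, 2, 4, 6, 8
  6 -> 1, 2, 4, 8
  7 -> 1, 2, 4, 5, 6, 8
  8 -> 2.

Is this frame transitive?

Transitive: yes — every two-step R-path is closed by a direct edge.

Yes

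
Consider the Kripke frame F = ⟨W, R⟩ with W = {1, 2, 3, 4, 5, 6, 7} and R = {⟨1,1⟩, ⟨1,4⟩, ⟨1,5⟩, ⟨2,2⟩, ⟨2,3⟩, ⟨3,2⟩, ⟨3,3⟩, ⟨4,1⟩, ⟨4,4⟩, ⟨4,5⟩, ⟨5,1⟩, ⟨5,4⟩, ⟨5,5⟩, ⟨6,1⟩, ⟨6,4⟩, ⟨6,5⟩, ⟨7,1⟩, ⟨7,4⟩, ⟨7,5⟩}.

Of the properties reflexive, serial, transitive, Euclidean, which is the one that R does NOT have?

reflexive

Reflexive: no — 6 is not related to itself.
Serial: yes — every world has a successor (e.g. 1 R 1).
Transitive: yes — every two-step R-path is closed by a direct edge.
Euclidean: yes — any two successors of a common world are R-related.
Only reflexive fails.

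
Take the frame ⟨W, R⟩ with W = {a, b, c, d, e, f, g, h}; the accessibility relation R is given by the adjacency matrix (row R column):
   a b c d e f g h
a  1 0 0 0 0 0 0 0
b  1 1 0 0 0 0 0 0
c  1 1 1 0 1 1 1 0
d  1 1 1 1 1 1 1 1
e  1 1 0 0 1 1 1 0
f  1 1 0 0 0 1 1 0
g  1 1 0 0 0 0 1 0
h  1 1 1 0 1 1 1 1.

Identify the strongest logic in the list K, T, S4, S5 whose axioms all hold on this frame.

S4

Reflexive (axiom T): yes — every world is R-related to itself.
Transitive (axiom 4): yes — every two-step R-path is closed by a direct edge.
Euclidean (axiom 5): no — c R a and c R b, but not a R b.
So F validates K, T, S4; S5 would additionally require R to be Euclidean. The strongest is S4.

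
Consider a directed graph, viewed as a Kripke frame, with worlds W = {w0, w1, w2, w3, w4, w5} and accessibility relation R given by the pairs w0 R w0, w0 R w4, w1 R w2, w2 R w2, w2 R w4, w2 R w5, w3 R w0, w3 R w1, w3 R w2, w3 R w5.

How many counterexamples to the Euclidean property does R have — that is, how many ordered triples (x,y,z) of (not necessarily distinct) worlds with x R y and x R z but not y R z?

Enumerating: (w0,w4,w0), (w0,w4,w4), (w2,w4,w2), (w2,w4,w4), (w2,w4,w5), (w2,w5,w2), (w2,w5,w4), (w2,w5,w5), (w3,w0,w1), (w3,w0,w2), (w3,w0,w5), (w3,w1,w0), … and 8 more.
Total: 20.

20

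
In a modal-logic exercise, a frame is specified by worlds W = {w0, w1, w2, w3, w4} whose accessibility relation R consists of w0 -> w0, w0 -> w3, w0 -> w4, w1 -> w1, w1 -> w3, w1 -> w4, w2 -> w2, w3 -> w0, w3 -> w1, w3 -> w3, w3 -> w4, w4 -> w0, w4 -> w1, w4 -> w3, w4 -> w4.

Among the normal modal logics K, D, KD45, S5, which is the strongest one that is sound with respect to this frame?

D

Serial (axiom D): yes — every world has a successor (e.g. w0 R w0).
Euclidean (axiom 5): no — w3 R w0 and w3 R w1, but not w0 R w1.
Transitive (axiom 4): no — w0 R w3 and w3 R w1, but not w0 R w1.
Reflexive (axiom T): yes — every world is R-related to itself.
So F validates K, D; KD45 would additionally require R to be Euclidean and transitive. The strongest is D.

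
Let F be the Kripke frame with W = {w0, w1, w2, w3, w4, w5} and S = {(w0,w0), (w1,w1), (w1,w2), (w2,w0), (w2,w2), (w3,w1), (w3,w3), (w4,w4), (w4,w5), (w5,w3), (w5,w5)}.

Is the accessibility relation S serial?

Yes

Serial: yes — every world has a successor (e.g. w0 S w0).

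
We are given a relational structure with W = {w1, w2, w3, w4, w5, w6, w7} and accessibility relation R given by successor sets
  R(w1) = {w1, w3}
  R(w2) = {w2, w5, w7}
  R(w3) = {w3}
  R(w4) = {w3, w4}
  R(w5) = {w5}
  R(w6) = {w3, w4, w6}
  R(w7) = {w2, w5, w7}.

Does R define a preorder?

Yes

Reflexive: yes — every world is R-related to itself.
Transitive: yes — every two-step R-path is closed by a direct edge.
So R is a preorder.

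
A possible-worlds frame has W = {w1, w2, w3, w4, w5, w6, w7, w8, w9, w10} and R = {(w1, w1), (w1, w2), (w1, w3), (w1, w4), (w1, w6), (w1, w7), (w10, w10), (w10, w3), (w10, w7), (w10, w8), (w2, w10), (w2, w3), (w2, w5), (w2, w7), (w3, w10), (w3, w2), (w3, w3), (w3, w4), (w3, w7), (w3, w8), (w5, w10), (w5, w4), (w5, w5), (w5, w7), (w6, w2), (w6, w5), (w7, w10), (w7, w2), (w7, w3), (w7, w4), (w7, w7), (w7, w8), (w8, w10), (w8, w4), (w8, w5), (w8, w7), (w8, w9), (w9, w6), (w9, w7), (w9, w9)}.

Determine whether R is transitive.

No

Transitive: no — w1 R w2 and w2 R w10, but not w1 R w10.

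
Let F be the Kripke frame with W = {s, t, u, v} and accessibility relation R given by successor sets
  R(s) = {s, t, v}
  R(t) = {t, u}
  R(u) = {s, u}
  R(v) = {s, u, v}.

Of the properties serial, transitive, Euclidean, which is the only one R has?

Serial: yes — every world has a successor (e.g. s R s).
Transitive: no — s R t and t R u, but not s R u.
Euclidean: no — s R t and s R v, but not t R v.
Only serial holds.

serial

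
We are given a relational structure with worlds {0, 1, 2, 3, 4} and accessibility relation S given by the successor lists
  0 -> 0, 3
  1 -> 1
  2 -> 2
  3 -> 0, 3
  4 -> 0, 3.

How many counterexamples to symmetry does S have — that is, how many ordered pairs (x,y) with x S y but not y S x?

2

Enumerating: (4,0), (4,3).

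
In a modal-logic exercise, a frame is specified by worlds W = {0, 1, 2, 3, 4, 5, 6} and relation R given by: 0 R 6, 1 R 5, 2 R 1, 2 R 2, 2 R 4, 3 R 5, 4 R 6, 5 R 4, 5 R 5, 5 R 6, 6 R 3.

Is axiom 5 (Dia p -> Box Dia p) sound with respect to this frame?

No

The schema 5 characterises exactly the Euclidean frames.
Euclidean: no — 2 R 1 and 2 R 4, but not 1 R 4.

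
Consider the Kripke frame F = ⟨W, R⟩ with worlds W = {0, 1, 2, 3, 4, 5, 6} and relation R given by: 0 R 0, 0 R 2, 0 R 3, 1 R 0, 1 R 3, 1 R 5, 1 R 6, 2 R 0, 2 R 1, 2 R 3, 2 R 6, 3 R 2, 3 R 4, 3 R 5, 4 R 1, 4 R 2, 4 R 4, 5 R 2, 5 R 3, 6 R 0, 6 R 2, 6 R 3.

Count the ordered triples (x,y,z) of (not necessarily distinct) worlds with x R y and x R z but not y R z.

Enumerating: (0,2,2), (0,3,0), (0,3,3), (1,0,5), (1,0,6), (1,3,0), (1,3,3), (1,3,6), (1,5,0), (1,5,5), (1,5,6), (1,6,5), … and 26 more.
Total: 38.

38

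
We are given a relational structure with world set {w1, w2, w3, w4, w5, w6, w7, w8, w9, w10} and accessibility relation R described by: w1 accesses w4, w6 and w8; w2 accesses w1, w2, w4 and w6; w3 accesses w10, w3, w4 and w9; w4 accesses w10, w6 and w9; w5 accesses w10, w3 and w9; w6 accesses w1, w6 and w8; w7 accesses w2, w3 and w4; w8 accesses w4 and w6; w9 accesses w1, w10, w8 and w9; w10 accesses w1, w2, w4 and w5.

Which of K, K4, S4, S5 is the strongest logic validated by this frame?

Transitive (axiom 4): no — w1 R w4 and w4 R w10, but not w1 R w10.
Reflexive (axiom T): no — w1 is not related to itself.
Euclidean (axiom 5): no — w1 R w4 and w1 R w8, but not w4 R w8.
So F validates K; K4 would additionally require R to be transitive. The strongest is K.

K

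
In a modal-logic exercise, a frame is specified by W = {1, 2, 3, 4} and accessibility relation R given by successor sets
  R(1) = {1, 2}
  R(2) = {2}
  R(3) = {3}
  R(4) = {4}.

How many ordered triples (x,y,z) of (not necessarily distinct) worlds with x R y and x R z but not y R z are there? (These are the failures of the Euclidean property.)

1

Enumerating: (1,2,1).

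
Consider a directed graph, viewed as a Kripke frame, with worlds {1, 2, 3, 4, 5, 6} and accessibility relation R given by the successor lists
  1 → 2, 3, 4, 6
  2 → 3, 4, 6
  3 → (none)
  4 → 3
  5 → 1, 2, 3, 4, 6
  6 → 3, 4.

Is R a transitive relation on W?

Yes

Transitive: yes — every two-step R-path is closed by a direct edge.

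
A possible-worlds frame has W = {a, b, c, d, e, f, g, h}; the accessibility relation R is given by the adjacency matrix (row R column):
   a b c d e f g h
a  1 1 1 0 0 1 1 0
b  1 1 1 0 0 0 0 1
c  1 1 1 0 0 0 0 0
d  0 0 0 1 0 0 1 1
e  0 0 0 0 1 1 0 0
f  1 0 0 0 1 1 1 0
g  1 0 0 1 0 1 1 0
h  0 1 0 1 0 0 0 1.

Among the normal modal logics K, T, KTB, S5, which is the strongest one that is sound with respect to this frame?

KTB

Reflexive (axiom T): yes — every world is R-related to itself.
Symmetric (axiom B): yes — every pair in R has its reverse in R.
Euclidean (axiom 5): no — a R b and a R f, but not b R f.
So F validates K, T, KTB; S5 would additionally require R to be Euclidean. The strongest is KTB.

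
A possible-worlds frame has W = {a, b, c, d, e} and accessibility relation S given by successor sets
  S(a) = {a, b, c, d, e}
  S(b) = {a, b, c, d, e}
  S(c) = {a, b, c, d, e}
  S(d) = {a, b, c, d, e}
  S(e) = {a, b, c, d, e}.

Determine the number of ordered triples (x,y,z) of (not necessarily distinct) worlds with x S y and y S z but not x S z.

S is transitive; there are no such tuples.

0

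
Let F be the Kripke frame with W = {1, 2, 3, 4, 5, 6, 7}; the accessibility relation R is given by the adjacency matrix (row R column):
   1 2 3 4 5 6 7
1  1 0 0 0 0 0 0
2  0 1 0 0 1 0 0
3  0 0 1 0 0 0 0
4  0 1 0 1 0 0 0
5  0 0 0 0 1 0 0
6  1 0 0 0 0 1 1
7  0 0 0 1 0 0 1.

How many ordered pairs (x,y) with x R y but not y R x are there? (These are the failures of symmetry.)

5

Enumerating: (2,5), (4,2), (6,1), (6,7), (7,4).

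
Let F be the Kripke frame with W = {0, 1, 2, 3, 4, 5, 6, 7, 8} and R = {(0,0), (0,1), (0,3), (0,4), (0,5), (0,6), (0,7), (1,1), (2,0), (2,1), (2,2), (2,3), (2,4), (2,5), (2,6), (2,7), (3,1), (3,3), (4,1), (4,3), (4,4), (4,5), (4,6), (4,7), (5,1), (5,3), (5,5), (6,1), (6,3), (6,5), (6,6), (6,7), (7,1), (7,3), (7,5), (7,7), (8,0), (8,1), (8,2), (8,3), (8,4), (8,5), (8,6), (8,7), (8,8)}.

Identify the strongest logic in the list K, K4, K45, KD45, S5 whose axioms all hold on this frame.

Transitive (axiom 4): yes — every two-step R-path is closed by a direct edge.
Euclidean (axiom 5): no — 0 R 1 and 0 R 3, but not 1 R 3.
Serial (axiom D): yes — every world has a successor (e.g. 0 R 0).
Reflexive (axiom T): yes — every world is R-related to itself.
So F validates K, K4; K45 would additionally require R to be Euclidean. The strongest is K4.

K4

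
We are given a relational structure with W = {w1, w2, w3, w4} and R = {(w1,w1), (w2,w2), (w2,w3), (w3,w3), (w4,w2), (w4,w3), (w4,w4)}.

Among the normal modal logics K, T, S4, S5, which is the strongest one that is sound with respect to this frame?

S4

Reflexive (axiom T): yes — every world is R-related to itself.
Transitive (axiom 4): yes — every two-step R-path is closed by a direct edge.
Euclidean (axiom 5): no — w4 R w3 and w4 R w2, but not w3 R w2.
So F validates K, T, S4; S5 would additionally require R to be Euclidean. The strongest is S4.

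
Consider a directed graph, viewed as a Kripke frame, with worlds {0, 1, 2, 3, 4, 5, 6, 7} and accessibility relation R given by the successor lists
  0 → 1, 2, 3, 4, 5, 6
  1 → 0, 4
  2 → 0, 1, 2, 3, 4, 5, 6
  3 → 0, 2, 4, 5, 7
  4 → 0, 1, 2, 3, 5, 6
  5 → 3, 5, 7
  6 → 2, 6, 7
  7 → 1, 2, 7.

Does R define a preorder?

Reflexive: no — 0 is not related to itself.
Transitive: no — 0 R 3 and 3 R 7, but not 0 R 7.
So R is not a preorder.

No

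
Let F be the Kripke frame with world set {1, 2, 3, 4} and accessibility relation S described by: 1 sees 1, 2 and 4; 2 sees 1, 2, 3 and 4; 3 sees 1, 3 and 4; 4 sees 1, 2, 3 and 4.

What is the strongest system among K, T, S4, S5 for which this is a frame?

T

Reflexive (axiom T): yes — every world is S-related to itself.
Transitive (axiom 4): no — 1 S 2 and 2 S 3, but not 1 S 3.
Euclidean (axiom 5): no — 2 S 1 and 2 S 3, but not 1 S 3.
So F validates K, T; S4 would additionally require S to be transitive. The strongest is T.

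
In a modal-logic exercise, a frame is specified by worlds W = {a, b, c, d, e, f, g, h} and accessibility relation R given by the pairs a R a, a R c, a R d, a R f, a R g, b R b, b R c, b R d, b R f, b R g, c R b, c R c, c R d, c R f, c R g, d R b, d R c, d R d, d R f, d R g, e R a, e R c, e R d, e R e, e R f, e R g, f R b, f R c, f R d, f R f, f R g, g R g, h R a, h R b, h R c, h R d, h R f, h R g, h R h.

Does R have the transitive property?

No

Transitive: no — a R c and c R b, but not a R b.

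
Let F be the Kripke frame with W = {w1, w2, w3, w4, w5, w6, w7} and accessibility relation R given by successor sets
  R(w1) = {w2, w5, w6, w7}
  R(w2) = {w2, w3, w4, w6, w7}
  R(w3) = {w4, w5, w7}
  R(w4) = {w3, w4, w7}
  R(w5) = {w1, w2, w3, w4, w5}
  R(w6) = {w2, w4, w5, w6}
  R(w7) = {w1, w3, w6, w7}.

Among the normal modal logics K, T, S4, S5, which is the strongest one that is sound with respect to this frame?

Reflexive (axiom T): no — w1 is not related to itself.
Transitive (axiom 4): no — w1 R w2 and w2 R w3, but not w1 R w3.
Euclidean (axiom 5): no — w1 R w2 and w1 R w5, but not w2 R w5.
So F validates K; T would additionally require R to be reflexive. The strongest is K.

K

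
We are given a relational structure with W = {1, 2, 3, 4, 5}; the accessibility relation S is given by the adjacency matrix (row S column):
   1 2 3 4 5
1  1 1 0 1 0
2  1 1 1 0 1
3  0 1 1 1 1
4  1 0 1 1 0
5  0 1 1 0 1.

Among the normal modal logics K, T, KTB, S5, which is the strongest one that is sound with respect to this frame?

Reflexive (axiom T): yes — every world is S-related to itself.
Symmetric (axiom B): yes — every pair in S has its reverse in S.
Euclidean (axiom 5): no — 1 S 2 and 1 S 4, but not 2 S 4.
So F validates K, T, KTB; S5 would additionally require S to be Euclidean. The strongest is KTB.

KTB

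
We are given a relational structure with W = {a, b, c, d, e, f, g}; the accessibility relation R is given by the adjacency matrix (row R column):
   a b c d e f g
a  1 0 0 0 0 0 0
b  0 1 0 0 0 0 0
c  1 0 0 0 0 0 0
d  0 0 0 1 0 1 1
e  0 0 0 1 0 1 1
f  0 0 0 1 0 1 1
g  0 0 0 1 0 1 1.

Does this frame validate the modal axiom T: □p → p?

Axiom T corresponds to the accessibility relation being reflexive.
Reflexive: no — c is not related to itself.

No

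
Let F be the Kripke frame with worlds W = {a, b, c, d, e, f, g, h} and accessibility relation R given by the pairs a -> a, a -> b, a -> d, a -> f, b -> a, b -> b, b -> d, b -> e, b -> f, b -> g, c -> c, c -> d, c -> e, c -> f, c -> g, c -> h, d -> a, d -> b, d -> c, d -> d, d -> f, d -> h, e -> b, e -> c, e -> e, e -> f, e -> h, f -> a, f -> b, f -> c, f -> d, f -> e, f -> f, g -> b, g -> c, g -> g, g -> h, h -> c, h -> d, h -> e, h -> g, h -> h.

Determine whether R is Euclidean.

No

Euclidean: no — b R a and b R e, but not a R e.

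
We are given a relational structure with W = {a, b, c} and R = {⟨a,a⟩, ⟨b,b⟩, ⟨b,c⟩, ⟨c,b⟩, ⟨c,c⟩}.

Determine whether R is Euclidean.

Euclidean: yes — any two successors of a common world are R-related.

Yes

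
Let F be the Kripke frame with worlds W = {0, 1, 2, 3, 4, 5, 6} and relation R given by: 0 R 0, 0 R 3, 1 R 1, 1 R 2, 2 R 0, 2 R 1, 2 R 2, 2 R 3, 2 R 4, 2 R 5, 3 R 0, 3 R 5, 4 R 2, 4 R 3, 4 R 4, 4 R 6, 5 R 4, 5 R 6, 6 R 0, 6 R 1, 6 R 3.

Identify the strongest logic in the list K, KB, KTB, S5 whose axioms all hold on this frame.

K

Symmetric (axiom B): no — 2 R 0 but not 0 R 2.
Reflexive (axiom T): no — 3 is not related to itself.
Euclidean (axiom 5): no — 2 R 0 and 2 R 1, but not 0 R 1.
So F validates K; KB would additionally require R to be symmetric. The strongest is K.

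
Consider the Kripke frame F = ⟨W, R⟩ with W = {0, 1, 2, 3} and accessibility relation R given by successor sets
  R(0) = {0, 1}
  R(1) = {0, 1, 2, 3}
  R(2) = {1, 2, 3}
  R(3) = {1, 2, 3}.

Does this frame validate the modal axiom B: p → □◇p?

Yes

By correspondence theory, B is valid on a frame iff R is symmetric.
Symmetric: yes — every pair in R has its reverse in R.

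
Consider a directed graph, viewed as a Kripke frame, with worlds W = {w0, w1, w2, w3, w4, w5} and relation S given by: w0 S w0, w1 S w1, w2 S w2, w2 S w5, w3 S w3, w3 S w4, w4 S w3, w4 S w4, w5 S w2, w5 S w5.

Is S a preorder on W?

Reflexive: yes — every world is S-related to itself.
Transitive: yes — every two-step S-path is closed by a direct edge.
So S is a preorder.

Yes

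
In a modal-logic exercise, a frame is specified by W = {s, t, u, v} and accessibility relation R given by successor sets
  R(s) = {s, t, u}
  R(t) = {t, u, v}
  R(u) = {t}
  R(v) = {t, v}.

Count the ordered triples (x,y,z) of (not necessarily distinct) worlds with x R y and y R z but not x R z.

4

Enumerating: (s,t,v), (u,t,u), (u,t,v), (v,t,u).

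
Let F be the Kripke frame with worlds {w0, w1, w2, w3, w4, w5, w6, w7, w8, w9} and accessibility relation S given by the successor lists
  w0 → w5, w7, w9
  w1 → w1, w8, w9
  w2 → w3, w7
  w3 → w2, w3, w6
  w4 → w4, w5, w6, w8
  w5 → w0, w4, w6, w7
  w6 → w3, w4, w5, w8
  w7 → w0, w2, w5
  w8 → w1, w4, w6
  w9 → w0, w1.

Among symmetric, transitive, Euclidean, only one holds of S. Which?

Symmetric: yes — every pair in S has its reverse in S.
Transitive: no — w0 S w5 and w5 S w4, but not w0 S w4.
Euclidean: no — w0 S w5 and w0 S w9, but not w5 S w9.
Only symmetric holds.

symmetric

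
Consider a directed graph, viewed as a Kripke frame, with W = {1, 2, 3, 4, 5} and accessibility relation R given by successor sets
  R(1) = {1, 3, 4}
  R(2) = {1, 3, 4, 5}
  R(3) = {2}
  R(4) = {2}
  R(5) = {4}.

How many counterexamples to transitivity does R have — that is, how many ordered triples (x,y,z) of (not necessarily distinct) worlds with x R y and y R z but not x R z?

Enumerating: (1,3,2), (1,4,2), (2,3,2), (2,4,2), (3,2,1), (3,2,3), (3,2,4), (3,2,5), (4,2,1), (4,2,3), (4,2,4), (4,2,5), (5,4,2).

13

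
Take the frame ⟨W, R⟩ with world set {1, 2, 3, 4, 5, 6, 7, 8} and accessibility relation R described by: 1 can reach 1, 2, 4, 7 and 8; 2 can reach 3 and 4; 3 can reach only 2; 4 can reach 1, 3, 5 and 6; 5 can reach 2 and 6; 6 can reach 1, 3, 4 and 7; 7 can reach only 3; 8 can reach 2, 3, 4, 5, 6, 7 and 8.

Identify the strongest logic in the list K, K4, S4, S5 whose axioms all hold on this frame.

K

Transitive (axiom 4): no — 1 R 2 and 2 R 3, but not 1 R 3.
Reflexive (axiom T): no — 2 is not related to itself.
Euclidean (axiom 5): no — 1 R 2 and 1 R 7, but not 2 R 7.
So F validates K; K4 would additionally require R to be transitive. The strongest is K.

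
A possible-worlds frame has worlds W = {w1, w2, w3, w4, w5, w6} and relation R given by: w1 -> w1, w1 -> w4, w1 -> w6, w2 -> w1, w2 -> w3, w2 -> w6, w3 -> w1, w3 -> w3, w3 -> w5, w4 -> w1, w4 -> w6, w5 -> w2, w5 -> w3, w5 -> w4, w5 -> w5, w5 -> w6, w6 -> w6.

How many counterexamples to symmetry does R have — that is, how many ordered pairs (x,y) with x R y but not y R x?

Enumerating: (w1,w6), (w2,w1), (w2,w3), (w2,w6), (w3,w1), (w4,w6), (w5,w2), (w5,w4), (w5,w6).

9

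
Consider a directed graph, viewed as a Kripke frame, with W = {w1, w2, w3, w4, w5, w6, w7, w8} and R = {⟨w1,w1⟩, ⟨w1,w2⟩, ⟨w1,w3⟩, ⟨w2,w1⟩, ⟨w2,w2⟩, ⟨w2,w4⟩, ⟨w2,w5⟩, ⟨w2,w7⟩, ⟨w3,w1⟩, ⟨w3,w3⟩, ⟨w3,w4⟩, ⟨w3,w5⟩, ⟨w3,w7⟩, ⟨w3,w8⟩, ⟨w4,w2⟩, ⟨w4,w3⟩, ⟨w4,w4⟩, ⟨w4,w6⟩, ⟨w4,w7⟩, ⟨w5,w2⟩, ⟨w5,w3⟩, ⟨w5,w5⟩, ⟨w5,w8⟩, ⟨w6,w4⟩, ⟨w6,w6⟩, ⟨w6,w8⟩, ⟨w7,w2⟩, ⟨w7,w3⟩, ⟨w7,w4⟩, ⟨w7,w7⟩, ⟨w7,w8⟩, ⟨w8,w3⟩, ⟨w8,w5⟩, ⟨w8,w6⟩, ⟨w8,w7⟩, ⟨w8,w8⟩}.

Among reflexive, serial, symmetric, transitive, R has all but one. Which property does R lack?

Reflexive: yes — every world is R-related to itself.
Serial: yes — every world has a successor (e.g. w1 R w1).
Symmetric: yes — every pair in R has its reverse in R.
Transitive: no — w1 R w2 and w2 R w4, but not w1 R w4.
Only transitive fails.

transitive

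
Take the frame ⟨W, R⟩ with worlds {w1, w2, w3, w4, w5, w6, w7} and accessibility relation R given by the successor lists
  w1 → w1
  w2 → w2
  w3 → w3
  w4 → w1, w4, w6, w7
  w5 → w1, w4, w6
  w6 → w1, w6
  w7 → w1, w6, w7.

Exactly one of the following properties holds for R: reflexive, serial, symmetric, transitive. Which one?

serial

Reflexive: no — w5 is not related to itself.
Serial: yes — every world has a successor (e.g. w1 R w1).
Symmetric: no — w4 R w1 but not w1 R w4.
Transitive: no — w5 R w4 and w4 R w7, but not w5 R w7.
Only serial holds.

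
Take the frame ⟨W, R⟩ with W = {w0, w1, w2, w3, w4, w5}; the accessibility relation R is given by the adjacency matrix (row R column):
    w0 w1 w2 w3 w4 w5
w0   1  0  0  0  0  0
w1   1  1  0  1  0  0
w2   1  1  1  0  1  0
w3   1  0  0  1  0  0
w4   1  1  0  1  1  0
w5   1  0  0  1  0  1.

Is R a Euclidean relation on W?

Euclidean: no — w1 R w0 and w1 R w3, but not w0 R w3.

No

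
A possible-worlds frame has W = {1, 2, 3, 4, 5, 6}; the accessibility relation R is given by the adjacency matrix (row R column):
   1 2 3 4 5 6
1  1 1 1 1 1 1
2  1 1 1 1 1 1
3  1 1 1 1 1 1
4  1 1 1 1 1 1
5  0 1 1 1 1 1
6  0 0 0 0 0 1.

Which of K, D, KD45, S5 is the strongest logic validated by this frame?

Serial (axiom D): yes — every world has a successor (e.g. 1 R 1).
Euclidean (axiom 5): no — 1 R 6 and 1 R 2, but not 6 R 2.
Transitive (axiom 4): no — 5 R 2 and 2 R 1, but not 5 R 1.
Reflexive (axiom T): yes — every world is R-related to itself.
So F validates K, D; KD45 would additionally require R to be Euclidean and transitive. The strongest is D.

D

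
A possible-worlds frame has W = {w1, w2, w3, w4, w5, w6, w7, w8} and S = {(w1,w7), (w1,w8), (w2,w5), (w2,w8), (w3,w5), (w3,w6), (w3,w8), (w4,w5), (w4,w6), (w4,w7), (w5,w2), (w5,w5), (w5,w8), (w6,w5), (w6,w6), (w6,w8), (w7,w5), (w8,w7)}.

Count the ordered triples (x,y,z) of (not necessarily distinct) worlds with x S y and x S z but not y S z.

23

Enumerating: (w1,w7,w7), (w1,w7,w8), (w1,w8,w8), (w2,w8,w5), (w2,w8,w8), (w3,w5,w6), (w3,w8,w5), (w3,w8,w6), (w3,w8,w8), (w4,w5,w6), (w4,w5,w7), (w4,w6,w7), … and 11 more.
Total: 23.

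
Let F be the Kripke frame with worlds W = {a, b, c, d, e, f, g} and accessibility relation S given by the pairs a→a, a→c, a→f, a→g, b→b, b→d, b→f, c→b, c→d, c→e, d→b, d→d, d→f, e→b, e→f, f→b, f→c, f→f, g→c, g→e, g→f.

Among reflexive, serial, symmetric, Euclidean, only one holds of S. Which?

serial

Reflexive: no — c is not related to itself.
Serial: yes — every world has a successor (e.g. a S a).
Symmetric: no — a S c but not c S a.
Euclidean: no — a S c and a S f, but not c S f.
Only serial holds.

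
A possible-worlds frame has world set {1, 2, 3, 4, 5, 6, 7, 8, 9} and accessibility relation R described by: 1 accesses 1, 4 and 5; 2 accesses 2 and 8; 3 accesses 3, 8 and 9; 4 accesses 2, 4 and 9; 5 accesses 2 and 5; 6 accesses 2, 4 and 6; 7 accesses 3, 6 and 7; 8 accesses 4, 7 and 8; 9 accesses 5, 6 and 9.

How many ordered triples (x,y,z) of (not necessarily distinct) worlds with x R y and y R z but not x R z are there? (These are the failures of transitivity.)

26

Enumerating: (1,4,2), (1,4,9), (1,5,2), (2,8,4), (2,8,7), (3,8,4), (3,8,7), (3,9,5), (3,9,6), (4,2,8), (4,9,5), (4,9,6), … and 14 more.
Total: 26.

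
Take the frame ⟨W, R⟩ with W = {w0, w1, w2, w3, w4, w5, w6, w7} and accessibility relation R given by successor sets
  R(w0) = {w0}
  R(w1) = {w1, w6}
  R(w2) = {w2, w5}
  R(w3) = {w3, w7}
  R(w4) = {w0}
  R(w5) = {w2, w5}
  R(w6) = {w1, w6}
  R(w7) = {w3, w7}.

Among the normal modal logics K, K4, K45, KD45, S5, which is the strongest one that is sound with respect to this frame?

Transitive (axiom 4): yes — every two-step R-path is closed by a direct edge.
Euclidean (axiom 5): yes — any two successors of a common world are R-related.
Serial (axiom D): yes — every world has a successor (e.g. w0 R w0).
Reflexive (axiom T): no — w4 is not related to itself.
So F validates K, K4, K45, KD45; S5 would additionally require R to be reflexive. The strongest is KD45.

KD45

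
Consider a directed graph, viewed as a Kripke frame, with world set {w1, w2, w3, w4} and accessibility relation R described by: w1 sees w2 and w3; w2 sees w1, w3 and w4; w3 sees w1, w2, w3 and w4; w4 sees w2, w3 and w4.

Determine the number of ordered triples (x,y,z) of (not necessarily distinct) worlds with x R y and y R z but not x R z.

9

Enumerating: (w1,w2,w1), (w1,w2,w4), (w1,w3,w1), (w1,w3,w4), (w2,w1,w2), (w2,w3,w2), (w2,w4,w2), (w4,w2,w1), (w4,w3,w1).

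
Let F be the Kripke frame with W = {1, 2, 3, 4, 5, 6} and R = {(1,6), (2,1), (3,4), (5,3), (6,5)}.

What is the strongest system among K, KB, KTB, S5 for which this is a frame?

Symmetric (axiom B): no — 1 R 6 but not 6 R 1.
Reflexive (axiom T): no — 1 is not related to itself.
Euclidean (axiom 5): no — 1 R 6 and 1 R 6, but not 6 R 6.
So F validates K; KB would additionally require R to be symmetric. The strongest is K.

K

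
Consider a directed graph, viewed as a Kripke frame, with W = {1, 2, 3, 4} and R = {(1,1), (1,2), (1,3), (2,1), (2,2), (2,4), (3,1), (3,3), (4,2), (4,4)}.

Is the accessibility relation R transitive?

No

Transitive: no — 1 R 2 and 2 R 4, but not 1 R 4.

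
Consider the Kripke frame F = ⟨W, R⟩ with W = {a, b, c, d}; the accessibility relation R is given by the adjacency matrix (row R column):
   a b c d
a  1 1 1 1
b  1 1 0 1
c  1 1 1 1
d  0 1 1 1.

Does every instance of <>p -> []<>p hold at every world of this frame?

Axiom 5 corresponds to the accessibility relation being Euclidean.
Euclidean: no — a R b and a R c, but not b R c.

No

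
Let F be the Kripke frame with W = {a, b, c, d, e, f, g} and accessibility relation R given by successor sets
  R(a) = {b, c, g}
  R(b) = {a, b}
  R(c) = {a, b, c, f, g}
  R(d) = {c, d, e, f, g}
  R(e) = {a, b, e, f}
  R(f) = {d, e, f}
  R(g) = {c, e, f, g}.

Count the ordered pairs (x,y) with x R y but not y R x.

10

Enumerating: (a,g), (c,b), (c,f), (d,c), (d,e), (d,g), (e,a), (e,b), (g,e), (g,f).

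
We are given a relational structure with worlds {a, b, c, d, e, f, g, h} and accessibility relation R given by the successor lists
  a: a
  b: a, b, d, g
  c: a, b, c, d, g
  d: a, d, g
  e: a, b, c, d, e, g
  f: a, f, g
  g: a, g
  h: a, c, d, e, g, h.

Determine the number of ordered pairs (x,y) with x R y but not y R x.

Enumerating: (b,a), (b,d), (b,g), (c,a), (c,b), (c,d), (c,g), (d,a), (d,g), (e,a), (e,b), (e,c), … and 10 more.
Total: 22.

22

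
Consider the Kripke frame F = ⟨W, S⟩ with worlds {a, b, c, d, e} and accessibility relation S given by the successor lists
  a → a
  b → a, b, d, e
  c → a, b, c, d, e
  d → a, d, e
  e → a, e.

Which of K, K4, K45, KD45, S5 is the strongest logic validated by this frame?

Transitive (axiom 4): yes — every two-step S-path is closed by a direct edge.
Euclidean (axiom 5): no — b S a and b S d, but not a S d.
Serial (axiom D): yes — every world has a successor (e.g. a S a).
Reflexive (axiom T): yes — every world is S-related to itself.
So F validates K, K4; K45 would additionally require S to be Euclidean. The strongest is K4.

K4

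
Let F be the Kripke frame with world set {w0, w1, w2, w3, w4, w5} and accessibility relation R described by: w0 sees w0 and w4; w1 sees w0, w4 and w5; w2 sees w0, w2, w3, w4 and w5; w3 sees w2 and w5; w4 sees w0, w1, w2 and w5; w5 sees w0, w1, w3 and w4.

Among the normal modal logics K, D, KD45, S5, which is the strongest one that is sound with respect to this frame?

Serial (axiom D): yes — every world has a successor (e.g. w0 R w0).
Euclidean (axiom 5): no — w1 R w0 and w1 R w5, but not w0 R w5.
Transitive (axiom 4): no — w0 R w4 and w4 R w1, but not w0 R w1.
Reflexive (axiom T): no — w1 is not related to itself.
So F validates K, D; KD45 would additionally require R to be Euclidean and transitive. The strongest is D.

D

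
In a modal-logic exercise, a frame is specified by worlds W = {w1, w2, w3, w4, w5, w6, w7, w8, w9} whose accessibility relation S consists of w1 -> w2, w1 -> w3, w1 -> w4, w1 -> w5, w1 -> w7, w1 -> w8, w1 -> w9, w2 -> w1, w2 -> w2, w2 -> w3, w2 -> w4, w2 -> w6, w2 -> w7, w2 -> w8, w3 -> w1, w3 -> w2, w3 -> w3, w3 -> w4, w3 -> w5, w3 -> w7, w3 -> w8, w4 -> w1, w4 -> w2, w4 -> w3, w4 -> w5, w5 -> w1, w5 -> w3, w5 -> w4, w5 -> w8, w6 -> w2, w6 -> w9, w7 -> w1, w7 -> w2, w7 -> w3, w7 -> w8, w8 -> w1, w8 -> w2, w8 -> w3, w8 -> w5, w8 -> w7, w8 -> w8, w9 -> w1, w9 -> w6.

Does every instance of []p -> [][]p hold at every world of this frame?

No

By correspondence theory, 4 is valid on a frame iff S is transitive.
Transitive: no — w1 S w2 and w2 S w6, but not w1 S w6.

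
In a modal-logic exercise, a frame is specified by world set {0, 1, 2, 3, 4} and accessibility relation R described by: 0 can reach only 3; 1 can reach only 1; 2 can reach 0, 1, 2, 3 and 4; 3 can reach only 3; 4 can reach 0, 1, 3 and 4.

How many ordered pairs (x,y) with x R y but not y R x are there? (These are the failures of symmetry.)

8

Enumerating: (0,3), (2,0), (2,1), (2,3), (2,4), (4,0), (4,1), (4,3).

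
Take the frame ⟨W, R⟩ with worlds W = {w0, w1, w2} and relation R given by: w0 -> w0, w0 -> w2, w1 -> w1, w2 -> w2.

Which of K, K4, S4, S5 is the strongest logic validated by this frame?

S4

Transitive (axiom 4): yes — every two-step R-path is closed by a direct edge.
Reflexive (axiom T): yes — every world is R-related to itself.
Euclidean (axiom 5): no — w0 R w2 and w0 R w0, but not w2 R w0.
So F validates K, K4, S4; S5 would additionally require R to be Euclidean. The strongest is S4.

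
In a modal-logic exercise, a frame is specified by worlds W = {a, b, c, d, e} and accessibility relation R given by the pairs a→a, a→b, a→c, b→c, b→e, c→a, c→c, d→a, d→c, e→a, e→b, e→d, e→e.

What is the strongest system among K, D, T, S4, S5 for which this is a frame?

D

Serial (axiom D): yes — every world has a successor (e.g. a R a).
Reflexive (axiom T): no — b is not related to itself.
Transitive (axiom 4): no — a R b and b R e, but not a R e.
Euclidean (axiom 5): no — a R c and a R b, but not c R b.
So F validates K, D; T would additionally require R to be reflexive. The strongest is D.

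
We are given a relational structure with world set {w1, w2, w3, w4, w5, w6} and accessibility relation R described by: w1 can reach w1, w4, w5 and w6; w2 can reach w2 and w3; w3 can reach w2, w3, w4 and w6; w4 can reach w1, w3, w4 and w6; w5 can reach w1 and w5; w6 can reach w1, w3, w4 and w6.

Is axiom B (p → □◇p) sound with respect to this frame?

Yes

The schema B characterises exactly the symmetric frames.
Symmetric: yes — every pair in R has its reverse in R.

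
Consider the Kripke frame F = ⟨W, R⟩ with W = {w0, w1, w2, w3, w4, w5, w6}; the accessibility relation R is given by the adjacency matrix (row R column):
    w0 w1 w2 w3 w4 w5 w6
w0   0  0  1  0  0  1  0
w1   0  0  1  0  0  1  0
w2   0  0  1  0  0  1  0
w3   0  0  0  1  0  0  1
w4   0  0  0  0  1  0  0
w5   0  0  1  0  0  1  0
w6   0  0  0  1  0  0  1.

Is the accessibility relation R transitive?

Transitive: yes — every two-step R-path is closed by a direct edge.

Yes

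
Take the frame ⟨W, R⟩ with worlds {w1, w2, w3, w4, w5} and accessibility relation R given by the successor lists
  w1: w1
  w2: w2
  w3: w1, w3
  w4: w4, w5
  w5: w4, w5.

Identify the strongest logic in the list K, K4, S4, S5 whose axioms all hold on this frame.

Transitive (axiom 4): yes — every two-step R-path is closed by a direct edge.
Reflexive (axiom T): yes — every world is R-related to itself.
Euclidean (axiom 5): no — w3 R w1 and w3 R w3, but not w1 R w3.
So F validates K, K4, S4; S5 would additionally require R to be Euclidean. The strongest is S4.

S4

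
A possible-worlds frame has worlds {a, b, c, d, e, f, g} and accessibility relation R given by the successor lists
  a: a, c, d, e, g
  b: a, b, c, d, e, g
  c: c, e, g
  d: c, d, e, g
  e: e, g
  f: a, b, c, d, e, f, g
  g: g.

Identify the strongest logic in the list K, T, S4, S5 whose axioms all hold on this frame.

Reflexive (axiom T): yes — every world is R-related to itself.
Transitive (axiom 4): yes — every two-step R-path is closed by a direct edge.
Euclidean (axiom 5): no — a R c and a R d, but not c R d.
So F validates K, T, S4; S5 would additionally require R to be Euclidean. The strongest is S4.

S4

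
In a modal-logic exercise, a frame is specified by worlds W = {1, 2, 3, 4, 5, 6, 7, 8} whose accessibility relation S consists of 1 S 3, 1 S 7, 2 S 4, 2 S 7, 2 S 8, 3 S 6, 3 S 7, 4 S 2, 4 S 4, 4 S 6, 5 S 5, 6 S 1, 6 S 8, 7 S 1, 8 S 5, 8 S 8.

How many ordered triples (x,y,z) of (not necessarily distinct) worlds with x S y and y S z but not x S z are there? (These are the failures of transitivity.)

Enumerating: (1,3,6), (1,7,1), (2,4,2), (2,4,6), (2,7,1), (2,8,5), (3,6,1), (3,6,8), (3,7,1), (4,2,7), (4,2,8), (4,6,1), (4,6,8), (6,1,3), (6,1,7), (6,8,5), (7,1,3), (7,1,7).

18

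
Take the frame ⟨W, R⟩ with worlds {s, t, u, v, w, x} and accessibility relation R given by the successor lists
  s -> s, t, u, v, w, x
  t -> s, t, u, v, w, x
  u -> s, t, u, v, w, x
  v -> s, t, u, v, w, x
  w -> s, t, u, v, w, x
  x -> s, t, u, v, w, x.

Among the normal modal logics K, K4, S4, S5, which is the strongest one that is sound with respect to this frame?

S5

Transitive (axiom 4): yes — every two-step R-path is closed by a direct edge.
Reflexive (axiom T): yes — every world is R-related to itself.
Euclidean (axiom 5): yes — any two successors of a common world are R-related.
So F validates K, K4, S4, S5. The strongest is S5.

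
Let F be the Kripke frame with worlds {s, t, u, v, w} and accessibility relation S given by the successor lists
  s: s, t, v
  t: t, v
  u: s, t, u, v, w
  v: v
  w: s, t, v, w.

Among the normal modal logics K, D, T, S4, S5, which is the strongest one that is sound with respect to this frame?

Serial (axiom D): yes — every world has a successor (e.g. s S s).
Reflexive (axiom T): yes — every world is S-related to itself.
Transitive (axiom 4): yes — every two-step S-path is closed by a direct edge.
Euclidean (axiom 5): no — s S v and s S t, but not v S t.
So F validates K, D, T, S4; S5 would additionally require S to be Euclidean. The strongest is S4.

S4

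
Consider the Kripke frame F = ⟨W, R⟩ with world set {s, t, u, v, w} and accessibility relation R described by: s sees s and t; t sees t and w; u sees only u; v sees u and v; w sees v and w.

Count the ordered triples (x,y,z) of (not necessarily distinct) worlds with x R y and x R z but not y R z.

4

Enumerating: (s,t,s), (t,w,t), (v,u,v), (w,v,w).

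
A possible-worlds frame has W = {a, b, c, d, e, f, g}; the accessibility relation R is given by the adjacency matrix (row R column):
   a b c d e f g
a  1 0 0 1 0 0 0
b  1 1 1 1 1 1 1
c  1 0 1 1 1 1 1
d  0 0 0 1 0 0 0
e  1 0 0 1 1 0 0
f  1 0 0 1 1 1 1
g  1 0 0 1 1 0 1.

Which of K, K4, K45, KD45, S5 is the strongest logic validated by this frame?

K4

Transitive (axiom 4): yes — every two-step R-path is closed by a direct edge.
Euclidean (axiom 5): no — b R a and b R c, but not a R c.
Serial (axiom D): yes — every world has a successor (e.g. a R a).
Reflexive (axiom T): yes — every world is R-related to itself.
So F validates K, K4; K45 would additionally require R to be Euclidean. The strongest is K4.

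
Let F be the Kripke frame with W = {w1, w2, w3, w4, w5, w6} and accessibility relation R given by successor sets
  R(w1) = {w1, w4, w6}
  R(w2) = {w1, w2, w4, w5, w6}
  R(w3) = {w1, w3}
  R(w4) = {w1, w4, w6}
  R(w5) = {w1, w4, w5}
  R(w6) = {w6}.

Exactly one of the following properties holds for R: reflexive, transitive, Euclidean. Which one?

reflexive

Reflexive: yes — every world is R-related to itself.
Transitive: no — w3 R w1 and w1 R w4, but not w3 R w4.
Euclidean: no — w1 R w6 and w1 R w4, but not w6 R w4.
Only reflexive holds.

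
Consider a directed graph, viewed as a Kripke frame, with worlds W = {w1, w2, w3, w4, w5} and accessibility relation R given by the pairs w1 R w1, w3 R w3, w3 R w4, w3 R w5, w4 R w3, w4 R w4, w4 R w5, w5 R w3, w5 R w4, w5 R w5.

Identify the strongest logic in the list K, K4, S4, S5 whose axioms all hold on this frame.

Transitive (axiom 4): yes — every two-step R-path is closed by a direct edge.
Reflexive (axiom T): no — w2 is not related to itself.
Euclidean (axiom 5): yes — any two successors of a common world are R-related.
So F validates K, K4; S4 would additionally require R to be reflexive. The strongest is K4.

K4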